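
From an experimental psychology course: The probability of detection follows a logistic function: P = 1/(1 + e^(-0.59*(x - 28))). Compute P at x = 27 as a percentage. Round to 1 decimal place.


P(x) = 1/(1 + e^(-0.59*(27 - 28)))
Exponent = -0.59 * -1 = 0.59
e^(0.59) = 1.803988
P = 1/(1 + 1.803988) = 0.356635
Percentage = 35.7


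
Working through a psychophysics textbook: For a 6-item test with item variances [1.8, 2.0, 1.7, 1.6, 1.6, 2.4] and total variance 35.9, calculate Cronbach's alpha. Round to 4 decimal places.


alpha = (k/(k-1)) * (1 - sum(s_i^2)/s_total^2)
sum(item variances) = 11.1
k/(k-1) = 6/5 = 1.2
1 - 11.1/35.9 = 1 - 0.309192 = 0.690808
alpha = 1.2 * 0.690808
= 0.8290


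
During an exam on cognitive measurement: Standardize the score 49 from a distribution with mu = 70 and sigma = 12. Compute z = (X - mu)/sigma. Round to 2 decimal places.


z = (X - mu) / sigma
= (49 - 70) / 12
= -21 / 12
= -1.75


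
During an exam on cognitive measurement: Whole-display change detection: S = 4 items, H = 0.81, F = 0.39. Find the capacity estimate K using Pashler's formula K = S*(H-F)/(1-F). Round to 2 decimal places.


K = S * (H - F) / (1 - F)
H - F = 0.42
1 - F = 0.61
K = 4 * 0.42 / 0.61
= 2.75


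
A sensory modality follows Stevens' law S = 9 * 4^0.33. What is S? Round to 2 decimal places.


S = 9 * 4^0.33
4^0.33 = 1.5801
S = 9 * 1.5801
= 14.22


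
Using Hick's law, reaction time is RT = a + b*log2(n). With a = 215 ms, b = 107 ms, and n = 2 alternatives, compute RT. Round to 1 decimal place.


RT = 215 + 107 * log2(2)
log2(2) = 1.0
RT = 215 + 107 * 1.0
= 215 + 107.0
= 322.0 ms


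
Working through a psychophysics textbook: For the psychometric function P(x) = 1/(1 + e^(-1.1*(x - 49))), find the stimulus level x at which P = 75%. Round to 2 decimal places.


At P = 0.75: 0.75 = 1/(1 + e^(-k*(x-x0)))
Solving: e^(-k*(x-x0)) = 1/3
x = x0 + ln(3)/k
ln(3) = 1.0986
x = 49 + 1.0986/1.1
= 49 + 0.9987
= 50.00


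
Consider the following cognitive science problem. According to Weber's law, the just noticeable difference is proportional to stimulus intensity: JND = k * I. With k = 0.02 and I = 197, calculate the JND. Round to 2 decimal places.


JND = k * I
JND = 0.02 * 197
= 3.94


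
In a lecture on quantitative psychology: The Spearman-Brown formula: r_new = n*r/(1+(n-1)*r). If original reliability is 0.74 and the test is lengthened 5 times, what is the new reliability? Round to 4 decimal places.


r_new = n*r / (1 + (n-1)*r)
Numerator = 5 * 0.74 = 3.7
Denominator = 1 + 4 * 0.74 = 3.96
r_new = 3.7 / 3.96
= 0.9343


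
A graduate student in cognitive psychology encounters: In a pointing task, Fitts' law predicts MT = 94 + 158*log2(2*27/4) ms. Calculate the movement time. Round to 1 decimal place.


MT = 94 + 158 * log2(2*27/4)
2D/W = 13.5
log2(13.5) = 3.7549
MT = 94 + 158 * 3.7549
= 687.3 ms


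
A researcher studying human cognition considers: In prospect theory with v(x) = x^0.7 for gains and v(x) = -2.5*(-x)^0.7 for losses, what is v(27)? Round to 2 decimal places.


Since x = 27 >= 0, use v(x) = x^0.7
27^0.7 = 10.0451
v(27) = 10.05


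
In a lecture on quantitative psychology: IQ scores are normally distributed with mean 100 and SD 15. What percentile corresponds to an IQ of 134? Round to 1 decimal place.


z = (IQ - mean) / SD
z = (134 - 100) / 15 = 2.2667
Percentile = Phi(2.2667) * 100
Phi(2.2667) = 0.988296
= 98.8


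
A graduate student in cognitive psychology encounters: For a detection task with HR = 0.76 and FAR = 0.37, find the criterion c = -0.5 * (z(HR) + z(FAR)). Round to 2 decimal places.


c = -0.5 * (z(HR) + z(FAR))
z(0.76) = 0.7063
z(0.37) = -0.3319
c = -0.5 * (0.7063 + -0.3319)
= -0.5 * 0.3744
= -0.19


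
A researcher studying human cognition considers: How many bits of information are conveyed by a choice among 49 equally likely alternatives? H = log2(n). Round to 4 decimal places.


H = log2(n)
H = log2(49)
= 5.6147


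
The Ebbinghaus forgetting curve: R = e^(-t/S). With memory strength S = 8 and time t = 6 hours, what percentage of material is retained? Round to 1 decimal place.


R = e^(-t/S)
-t/S = -6/8 = -0.75
R = e^(-0.75) = 0.472367
Percentage = 0.472367 * 100
= 47.2


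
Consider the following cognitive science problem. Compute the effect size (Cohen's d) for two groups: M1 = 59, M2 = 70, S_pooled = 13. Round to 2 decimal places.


Cohen's d = (M1 - M2) / S_pooled
= (59 - 70) / 13
= -11 / 13
= -0.85


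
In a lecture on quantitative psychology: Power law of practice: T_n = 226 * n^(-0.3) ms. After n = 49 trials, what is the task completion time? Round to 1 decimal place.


T_n = 226 * 49^(-0.3)
49^(-0.3) = 0.311129
T_n = 226 * 0.311129
= 70.3 ms


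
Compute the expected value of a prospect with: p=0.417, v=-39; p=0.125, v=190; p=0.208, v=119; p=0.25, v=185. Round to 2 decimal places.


EU = sum(p_i * v_i)
0.417 * -39 = -16.263
0.125 * 190 = 23.75
0.208 * 119 = 24.752
0.25 * 185 = 46.25
EU = -16.263 + 23.75 + 24.752 + 46.25
= 78.49


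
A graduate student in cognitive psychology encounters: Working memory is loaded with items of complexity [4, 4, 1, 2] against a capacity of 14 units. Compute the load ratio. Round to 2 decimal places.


Total complexity = 4 + 4 + 1 + 2 = 11
Load = total / capacity = 11 / 14
= 0.79


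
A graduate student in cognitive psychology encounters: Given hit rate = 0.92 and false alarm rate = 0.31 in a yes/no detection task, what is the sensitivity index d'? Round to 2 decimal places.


d' = z(HR) - z(FAR)
z(0.92) = 1.4051
z(0.31) = -0.4959
d' = 1.4051 - -0.4959
= 1.90


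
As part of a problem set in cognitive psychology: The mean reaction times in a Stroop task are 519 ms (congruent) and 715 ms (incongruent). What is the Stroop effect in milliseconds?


Stroop effect = RT(incongruent) - RT(congruent)
= 715 - 519
= 196 ms


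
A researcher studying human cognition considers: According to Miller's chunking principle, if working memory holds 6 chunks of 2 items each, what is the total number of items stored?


Total items = chunks * items_per_chunk
= 6 * 2
= 12


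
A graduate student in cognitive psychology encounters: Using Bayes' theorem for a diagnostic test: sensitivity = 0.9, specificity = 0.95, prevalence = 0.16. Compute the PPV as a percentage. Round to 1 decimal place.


PPV = (sens * prev) / (sens * prev + (1-spec) * (1-prev))
Numerator = 0.9 * 0.16 = 0.144
P(positive and no disease) = (1 - spec) * (1 - prev) = (1 - 0.95) * (1 - 0.16) = 0.042
Denominator = 0.144 + 0.042 = 0.186
PPV = 0.144 / 0.186 = 0.774194
As percentage = 77.4


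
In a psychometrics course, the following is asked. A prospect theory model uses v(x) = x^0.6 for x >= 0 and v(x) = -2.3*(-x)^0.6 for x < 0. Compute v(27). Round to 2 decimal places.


Since x = 27 >= 0, use v(x) = x^0.6
27^0.6 = 7.2247
v(27) = 7.22


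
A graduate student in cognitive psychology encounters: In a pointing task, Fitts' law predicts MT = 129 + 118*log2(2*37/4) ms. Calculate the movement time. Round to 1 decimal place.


MT = 129 + 118 * log2(2*37/4)
2D/W = 18.5
log2(18.5) = 4.2095
MT = 129 + 118 * 4.2095
= 625.7 ms


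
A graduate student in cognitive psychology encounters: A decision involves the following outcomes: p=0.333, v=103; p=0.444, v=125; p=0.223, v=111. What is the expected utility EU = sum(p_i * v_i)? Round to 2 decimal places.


EU = sum(p_i * v_i)
0.333 * 103 = 34.299
0.444 * 125 = 55.5
0.223 * 111 = 24.753
EU = 34.299 + 55.5 + 24.753
= 114.55


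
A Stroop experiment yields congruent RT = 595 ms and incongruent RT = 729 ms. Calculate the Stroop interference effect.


Stroop effect = RT(incongruent) - RT(congruent)
= 729 - 595
= 134 ms


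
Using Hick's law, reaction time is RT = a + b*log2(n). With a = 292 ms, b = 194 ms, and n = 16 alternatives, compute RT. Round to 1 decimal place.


RT = 292 + 194 * log2(16)
log2(16) = 4.0
RT = 292 + 194 * 4.0
= 292 + 776.0
= 1068.0 ms


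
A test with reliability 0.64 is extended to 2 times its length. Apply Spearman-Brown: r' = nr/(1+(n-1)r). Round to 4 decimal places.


r_new = n*r / (1 + (n-1)*r)
Numerator = 2 * 0.64 = 1.28
Denominator = 1 + 1 * 0.64 = 1.64
r_new = 1.28 / 1.64
= 0.7805


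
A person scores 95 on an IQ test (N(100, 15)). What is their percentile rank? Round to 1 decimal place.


z = (IQ - mean) / SD
z = (95 - 100) / 15 = -0.3333
Percentile = Phi(-0.3333) * 100
Phi(-0.3333) = 0.369454
= 36.9


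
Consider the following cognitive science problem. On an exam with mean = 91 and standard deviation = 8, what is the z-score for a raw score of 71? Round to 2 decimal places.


z = (X - mu) / sigma
= (71 - 91) / 8
= -20 / 8
= -2.50


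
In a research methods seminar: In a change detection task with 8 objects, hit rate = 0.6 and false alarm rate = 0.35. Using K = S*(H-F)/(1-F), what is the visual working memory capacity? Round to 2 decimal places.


K = S * (H - F) / (1 - F)
H - F = 0.25
1 - F = 0.65
K = 8 * 0.25 / 0.65
= 3.08


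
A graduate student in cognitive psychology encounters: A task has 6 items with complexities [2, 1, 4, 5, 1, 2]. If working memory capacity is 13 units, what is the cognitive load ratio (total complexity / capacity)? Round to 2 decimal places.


Total complexity = 2 + 1 + 4 + 5 + 1 + 2 = 15
Load = total / capacity = 15 / 13
= 1.15


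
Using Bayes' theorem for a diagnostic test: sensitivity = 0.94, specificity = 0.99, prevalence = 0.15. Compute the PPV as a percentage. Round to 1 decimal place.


PPV = (sens * prev) / (sens * prev + (1-spec) * (1-prev))
Numerator = 0.94 * 0.15 = 0.141
P(positive and no disease) = (1 - spec) * (1 - prev) = (1 - 0.99) * (1 - 0.15) = 0.0085
Denominator = 0.141 + 0.0085 = 0.1495
PPV = 0.141 / 0.1495 = 0.943144
As percentage = 94.3


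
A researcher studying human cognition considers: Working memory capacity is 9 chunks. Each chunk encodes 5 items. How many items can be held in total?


Total items = chunks * items_per_chunk
= 9 * 5
= 45


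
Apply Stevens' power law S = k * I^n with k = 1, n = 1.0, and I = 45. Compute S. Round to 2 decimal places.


S = 1 * 45^1.0
45^1.0 = 45.0
S = 1 * 45.0
= 45.00


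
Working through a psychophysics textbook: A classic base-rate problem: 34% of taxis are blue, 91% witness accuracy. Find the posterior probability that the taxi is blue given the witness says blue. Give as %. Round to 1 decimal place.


P(blue | says blue) = P(says blue | blue)*P(blue) / [P(says blue | blue)*P(blue) + P(says blue | not blue)*P(not blue)]
Numerator = 0.91 * 0.34 = 0.3094
False identification = 0.09 * 0.66 = 0.0594
P = 0.3094 / (0.3094 + 0.0594)
= 0.3094 / 0.3688
As percentage = 83.9


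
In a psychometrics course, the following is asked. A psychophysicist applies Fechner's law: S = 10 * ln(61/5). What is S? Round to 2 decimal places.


S = 10 * ln(61/5)
I/I0 = 12.2
ln(12.2) = 2.5014
S = 10 * 2.5014
= 25.01


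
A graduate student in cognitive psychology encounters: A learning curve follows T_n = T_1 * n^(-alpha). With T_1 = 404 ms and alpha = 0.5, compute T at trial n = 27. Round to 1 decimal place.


T_n = 404 * 27^(-0.5)
27^(-0.5) = 0.19245
T_n = 404 * 0.19245
= 77.7 ms


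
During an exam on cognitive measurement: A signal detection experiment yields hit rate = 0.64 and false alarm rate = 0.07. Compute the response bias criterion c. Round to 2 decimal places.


c = -0.5 * (z(HR) + z(FAR))
z(0.64) = 0.3585
z(0.07) = -1.4758
c = -0.5 * (0.3585 + -1.4758)
= -0.5 * -1.1173
= 0.56


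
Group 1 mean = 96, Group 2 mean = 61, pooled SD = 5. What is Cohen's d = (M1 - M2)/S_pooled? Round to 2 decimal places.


Cohen's d = (M1 - M2) / S_pooled
= (96 - 61) / 5
= 35 / 5
= 7.00


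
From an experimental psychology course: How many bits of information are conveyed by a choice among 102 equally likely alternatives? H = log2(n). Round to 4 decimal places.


H = log2(n)
H = log2(102)
= 6.6724


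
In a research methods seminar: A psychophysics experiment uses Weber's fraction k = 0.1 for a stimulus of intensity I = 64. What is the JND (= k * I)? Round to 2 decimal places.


JND = k * I
JND = 0.1 * 64
= 6.40


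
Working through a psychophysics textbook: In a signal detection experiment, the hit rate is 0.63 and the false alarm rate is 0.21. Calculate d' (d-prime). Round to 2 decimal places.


d' = z(HR) - z(FAR)
z(0.63) = 0.3319
z(0.21) = -0.8064
d' = 0.3319 - -0.8064
= 1.14


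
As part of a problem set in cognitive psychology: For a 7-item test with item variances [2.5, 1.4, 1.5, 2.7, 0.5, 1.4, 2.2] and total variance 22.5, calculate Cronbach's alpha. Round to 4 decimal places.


alpha = (k/(k-1)) * (1 - sum(s_i^2)/s_total^2)
sum(item variances) = 12.2
k/(k-1) = 7/6 = 1.166667
1 - 12.2/22.5 = 1 - 0.542222 = 0.457778
alpha = 1.166667 * 0.457778
= 0.5341


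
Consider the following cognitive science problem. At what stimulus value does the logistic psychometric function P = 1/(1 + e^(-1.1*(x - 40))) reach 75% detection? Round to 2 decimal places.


At P = 0.75: 0.75 = 1/(1 + e^(-k*(x-x0)))
Solving: e^(-k*(x-x0)) = 1/3
x = x0 + ln(3)/k
ln(3) = 1.0986
x = 40 + 1.0986/1.1
= 40 + 0.9987
= 41.00


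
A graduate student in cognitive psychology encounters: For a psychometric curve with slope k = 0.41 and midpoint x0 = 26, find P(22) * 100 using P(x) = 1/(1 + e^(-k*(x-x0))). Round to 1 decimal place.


P(x) = 1/(1 + e^(-0.41*(22 - 26)))
Exponent = -0.41 * -4 = 1.64
e^(1.64) = 5.15517
P = 1/(1 + 5.15517) = 0.162465
Percentage = 16.2


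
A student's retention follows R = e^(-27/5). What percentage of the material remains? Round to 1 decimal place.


R = e^(-t/S)
-t/S = -27/5 = -5.4
R = e^(-5.4) = 0.004517
Percentage = 0.004517 * 100
= 0.5


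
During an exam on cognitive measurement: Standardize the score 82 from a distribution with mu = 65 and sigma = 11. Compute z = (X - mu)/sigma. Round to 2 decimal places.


z = (X - mu) / sigma
= (82 - 65) / 11
= 17 / 11
= 1.55


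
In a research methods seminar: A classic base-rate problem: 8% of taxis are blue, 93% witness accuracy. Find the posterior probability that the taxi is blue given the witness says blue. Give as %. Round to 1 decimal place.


P(blue | says blue) = P(says blue | blue)*P(blue) / [P(says blue | blue)*P(blue) + P(says blue | not blue)*P(not blue)]
Numerator = 0.93 * 0.08 = 0.0744
False identification = 0.07 * 0.92 = 0.0644
P = 0.0744 / (0.0744 + 0.0644)
= 0.0744 / 0.1388
As percentage = 53.6


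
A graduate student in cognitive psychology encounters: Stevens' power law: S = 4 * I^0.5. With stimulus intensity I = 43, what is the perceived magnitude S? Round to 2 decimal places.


S = 4 * 43^0.5
43^0.5 = 6.5574
S = 4 * 6.5574
= 26.23


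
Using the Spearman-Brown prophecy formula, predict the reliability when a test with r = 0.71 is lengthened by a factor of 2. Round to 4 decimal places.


r_new = n*r / (1 + (n-1)*r)
Numerator = 2 * 0.71 = 1.42
Denominator = 1 + 1 * 0.71 = 1.71
r_new = 1.42 / 1.71
= 0.8304


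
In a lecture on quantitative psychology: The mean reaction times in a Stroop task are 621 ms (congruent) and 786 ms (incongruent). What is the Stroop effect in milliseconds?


Stroop effect = RT(incongruent) - RT(congruent)
= 786 - 621
= 165 ms


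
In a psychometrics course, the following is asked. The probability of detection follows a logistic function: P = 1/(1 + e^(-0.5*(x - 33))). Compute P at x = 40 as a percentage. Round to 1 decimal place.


P(x) = 1/(1 + e^(-0.5*(40 - 33)))
Exponent = -0.5 * 7 = -3.5
e^(-3.5) = 0.030197
P = 1/(1 + 0.030197) = 0.970688
Percentage = 97.1


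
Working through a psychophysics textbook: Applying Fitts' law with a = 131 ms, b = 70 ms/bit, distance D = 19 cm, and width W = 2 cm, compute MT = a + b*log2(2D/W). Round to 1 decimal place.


MT = 131 + 70 * log2(2*19/2)
2D/W = 19.0
log2(19.0) = 4.2479
MT = 131 + 70 * 4.2479
= 428.4 ms


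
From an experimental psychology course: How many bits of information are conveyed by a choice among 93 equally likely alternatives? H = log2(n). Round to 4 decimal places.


H = log2(n)
H = log2(93)
= 6.5392


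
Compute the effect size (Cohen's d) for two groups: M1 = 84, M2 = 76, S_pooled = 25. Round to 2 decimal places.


Cohen's d = (M1 - M2) / S_pooled
= (84 - 76) / 25
= 8 / 25
= 0.32


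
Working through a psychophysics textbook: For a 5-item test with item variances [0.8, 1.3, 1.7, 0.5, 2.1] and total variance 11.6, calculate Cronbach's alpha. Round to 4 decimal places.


alpha = (k/(k-1)) * (1 - sum(s_i^2)/s_total^2)
sum(item variances) = 6.4
k/(k-1) = 5/4 = 1.25
1 - 6.4/11.6 = 1 - 0.551724 = 0.448276
alpha = 1.25 * 0.448276
= 0.5603


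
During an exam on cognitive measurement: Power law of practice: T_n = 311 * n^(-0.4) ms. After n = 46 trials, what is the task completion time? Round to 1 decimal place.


T_n = 311 * 46^(-0.4)
46^(-0.4) = 0.216221
T_n = 311 * 0.216221
= 67.2 ms


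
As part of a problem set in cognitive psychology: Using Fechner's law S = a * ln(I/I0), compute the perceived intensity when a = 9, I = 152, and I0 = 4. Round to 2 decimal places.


S = 9 * ln(152/4)
I/I0 = 38.0
ln(38.0) = 3.6376
S = 9 * 3.6376
= 32.74


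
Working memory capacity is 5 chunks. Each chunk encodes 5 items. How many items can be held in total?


Total items = chunks * items_per_chunk
= 5 * 5
= 25


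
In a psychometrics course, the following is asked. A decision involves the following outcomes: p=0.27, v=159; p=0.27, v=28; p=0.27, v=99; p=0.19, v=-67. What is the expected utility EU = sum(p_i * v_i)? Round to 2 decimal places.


EU = sum(p_i * v_i)
0.27 * 159 = 42.93
0.27 * 28 = 7.56
0.27 * 99 = 26.73
0.19 * -67 = -12.73
EU = 42.93 + 7.56 + 26.73 + -12.73
= 64.49


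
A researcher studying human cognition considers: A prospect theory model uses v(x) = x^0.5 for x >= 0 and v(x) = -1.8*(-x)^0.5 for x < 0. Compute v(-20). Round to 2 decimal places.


Since x = -20 < 0, use v(x) = -lambda*(-x)^alpha
(-x) = 20
20^0.5 = 4.4721
v(-20) = -1.8 * 4.4721
= -8.05


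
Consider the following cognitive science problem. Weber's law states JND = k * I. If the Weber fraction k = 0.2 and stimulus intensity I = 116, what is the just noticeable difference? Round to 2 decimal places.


JND = k * I
JND = 0.2 * 116
= 23.20


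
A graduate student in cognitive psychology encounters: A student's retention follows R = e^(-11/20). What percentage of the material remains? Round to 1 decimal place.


R = e^(-t/S)
-t/S = -11/20 = -0.55
R = e^(-0.55) = 0.57695
Percentage = 0.57695 * 100
= 57.7


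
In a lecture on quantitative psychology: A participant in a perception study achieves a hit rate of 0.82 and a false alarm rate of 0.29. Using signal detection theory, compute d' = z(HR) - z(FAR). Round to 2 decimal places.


d' = z(HR) - z(FAR)
z(0.82) = 0.9154
z(0.29) = -0.5534
d' = 0.9154 - -0.5534
= 1.47


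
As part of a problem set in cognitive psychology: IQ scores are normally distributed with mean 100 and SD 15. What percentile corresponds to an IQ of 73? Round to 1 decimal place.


z = (IQ - mean) / SD
z = (73 - 100) / 15 = -1.8
Percentile = Phi(-1.8) * 100
Phi(-1.8) = 0.03593
= 3.6


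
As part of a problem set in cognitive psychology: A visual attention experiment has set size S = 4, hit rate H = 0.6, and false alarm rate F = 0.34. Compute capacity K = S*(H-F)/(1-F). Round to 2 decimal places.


K = S * (H - F) / (1 - F)
H - F = 0.26
1 - F = 0.66
K = 4 * 0.26 / 0.66
= 1.58


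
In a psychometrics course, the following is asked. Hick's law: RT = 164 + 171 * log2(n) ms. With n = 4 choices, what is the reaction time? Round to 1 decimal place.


RT = 164 + 171 * log2(4)
log2(4) = 2.0
RT = 164 + 171 * 2.0
= 164 + 342.0
= 506.0 ms


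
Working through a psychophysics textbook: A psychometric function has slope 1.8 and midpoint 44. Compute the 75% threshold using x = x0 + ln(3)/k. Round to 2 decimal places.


At P = 0.75: 0.75 = 1/(1 + e^(-k*(x-x0)))
Solving: e^(-k*(x-x0)) = 1/3
x = x0 + ln(3)/k
ln(3) = 1.0986
x = 44 + 1.0986/1.8
= 44 + 0.6103
= 44.61


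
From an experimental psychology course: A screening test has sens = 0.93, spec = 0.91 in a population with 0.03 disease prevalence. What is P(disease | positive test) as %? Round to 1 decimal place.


PPV = (sens * prev) / (sens * prev + (1-spec) * (1-prev))
Numerator = 0.93 * 0.03 = 0.0279
P(positive and no disease) = (1 - spec) * (1 - prev) = (1 - 0.91) * (1 - 0.03) = 0.0873
Denominator = 0.0279 + 0.0873 = 0.1152
PPV = 0.0279 / 0.1152 = 0.242188
As percentage = 24.2


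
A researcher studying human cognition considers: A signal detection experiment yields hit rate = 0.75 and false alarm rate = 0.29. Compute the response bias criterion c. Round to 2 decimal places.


c = -0.5 * (z(HR) + z(FAR))
z(0.75) = 0.6745
z(0.29) = -0.5534
c = -0.5 * (0.6745 + -0.5534)
= -0.5 * 0.1211
= -0.06


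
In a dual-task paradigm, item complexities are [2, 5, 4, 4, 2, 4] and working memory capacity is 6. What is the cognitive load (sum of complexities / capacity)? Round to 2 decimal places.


Total complexity = 2 + 5 + 4 + 4 + 2 + 4 = 21
Load = total / capacity = 21 / 6
= 3.50


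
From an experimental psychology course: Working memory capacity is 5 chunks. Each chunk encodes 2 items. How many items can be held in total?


Total items = chunks * items_per_chunk
= 5 * 2
= 10


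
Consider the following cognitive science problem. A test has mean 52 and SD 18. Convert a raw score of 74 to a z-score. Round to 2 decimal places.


z = (X - mu) / sigma
= (74 - 52) / 18
= 22 / 18
= 1.22


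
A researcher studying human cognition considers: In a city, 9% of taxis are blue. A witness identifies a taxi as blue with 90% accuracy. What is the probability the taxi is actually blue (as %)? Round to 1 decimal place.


P(blue | says blue) = P(says blue | blue)*P(blue) / [P(says blue | blue)*P(blue) + P(says blue | not blue)*P(not blue)]
Numerator = 0.9 * 0.09 = 0.081
False identification = 0.1 * 0.91 = 0.091
P = 0.081 / (0.081 + 0.091)
= 0.081 / 0.172
As percentage = 47.1


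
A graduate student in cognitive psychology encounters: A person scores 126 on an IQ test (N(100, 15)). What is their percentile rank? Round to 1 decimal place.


z = (IQ - mean) / SD
z = (126 - 100) / 15 = 1.7333
Percentile = Phi(1.7333) * 100
Phi(1.7333) = 0.958479
= 95.8


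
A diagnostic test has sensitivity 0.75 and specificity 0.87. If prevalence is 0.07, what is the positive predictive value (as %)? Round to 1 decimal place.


PPV = (sens * prev) / (sens * prev + (1-spec) * (1-prev))
Numerator = 0.75 * 0.07 = 0.0525
P(positive and no disease) = (1 - spec) * (1 - prev) = (1 - 0.87) * (1 - 0.07) = 0.1209
Denominator = 0.0525 + 0.1209 = 0.1734
PPV = 0.0525 / 0.1734 = 0.302768
As percentage = 30.3


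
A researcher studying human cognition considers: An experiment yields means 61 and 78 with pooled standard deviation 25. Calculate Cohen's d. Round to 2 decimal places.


Cohen's d = (M1 - M2) / S_pooled
= (61 - 78) / 25
= -17 / 25
= -0.68


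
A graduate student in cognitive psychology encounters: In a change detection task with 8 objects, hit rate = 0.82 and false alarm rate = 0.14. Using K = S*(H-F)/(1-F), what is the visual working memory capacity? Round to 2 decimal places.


K = S * (H - F) / (1 - F)
H - F = 0.68
1 - F = 0.86
K = 8 * 0.68 / 0.86
= 6.33


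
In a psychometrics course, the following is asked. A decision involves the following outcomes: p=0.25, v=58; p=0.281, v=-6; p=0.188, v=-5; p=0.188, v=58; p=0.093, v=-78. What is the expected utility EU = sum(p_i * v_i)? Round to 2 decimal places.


EU = sum(p_i * v_i)
0.25 * 58 = 14.5
0.281 * -6 = -1.686
0.188 * -5 = -0.94
0.188 * 58 = 10.904
0.093 * -78 = -7.254
EU = 14.5 + -1.686 + -0.94 + 10.904 + -7.254
= 15.52


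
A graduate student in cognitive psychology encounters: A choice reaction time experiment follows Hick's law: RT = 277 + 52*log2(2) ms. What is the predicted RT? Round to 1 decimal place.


RT = 277 + 52 * log2(2)
log2(2) = 1.0
RT = 277 + 52 * 1.0
= 277 + 52.0
= 329.0 ms


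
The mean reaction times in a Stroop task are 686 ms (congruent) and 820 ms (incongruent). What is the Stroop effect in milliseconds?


Stroop effect = RT(incongruent) - RT(congruent)
= 820 - 686
= 134 ms


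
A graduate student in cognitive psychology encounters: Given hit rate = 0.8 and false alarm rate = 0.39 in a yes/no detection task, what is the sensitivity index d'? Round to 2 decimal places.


d' = z(HR) - z(FAR)
z(0.8) = 0.8416
z(0.39) = -0.2793
d' = 0.8416 - -0.2793
= 1.12


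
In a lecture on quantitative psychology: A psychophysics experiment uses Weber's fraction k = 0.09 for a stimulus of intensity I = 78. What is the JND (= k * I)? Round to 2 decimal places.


JND = k * I
JND = 0.09 * 78
= 7.02


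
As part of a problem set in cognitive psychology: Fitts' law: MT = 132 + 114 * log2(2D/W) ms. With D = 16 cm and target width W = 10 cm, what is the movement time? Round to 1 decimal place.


MT = 132 + 114 * log2(2*16/10)
2D/W = 3.2
log2(3.2) = 1.6781
MT = 132 + 114 * 1.6781
= 323.3 ms


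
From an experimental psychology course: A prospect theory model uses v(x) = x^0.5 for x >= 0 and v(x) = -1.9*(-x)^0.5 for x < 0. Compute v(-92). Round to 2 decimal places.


Since x = -92 < 0, use v(x) = -lambda*(-x)^alpha
(-x) = 92
92^0.5 = 9.5917
v(-92) = -1.9 * 9.5917
= -18.22


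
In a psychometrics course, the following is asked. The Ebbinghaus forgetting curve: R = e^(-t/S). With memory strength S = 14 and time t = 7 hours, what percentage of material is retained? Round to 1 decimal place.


R = e^(-t/S)
-t/S = -7/14 = -0.5
R = e^(-0.5) = 0.606531
Percentage = 0.606531 * 100
= 60.7


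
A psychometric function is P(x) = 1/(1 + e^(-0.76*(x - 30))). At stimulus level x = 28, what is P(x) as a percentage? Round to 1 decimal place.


P(x) = 1/(1 + e^(-0.76*(28 - 30)))
Exponent = -0.76 * -2 = 1.52
e^(1.52) = 4.572225
P = 1/(1 + 4.572225) = 0.179462
Percentage = 17.9


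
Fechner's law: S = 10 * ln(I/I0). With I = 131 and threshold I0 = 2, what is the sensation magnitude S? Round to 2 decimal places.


S = 10 * ln(131/2)
I/I0 = 65.5
ln(65.5) = 4.1821
S = 10 * 4.1821
= 41.82


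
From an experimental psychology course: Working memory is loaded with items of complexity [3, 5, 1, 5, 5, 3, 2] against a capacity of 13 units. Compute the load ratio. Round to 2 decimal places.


Total complexity = 3 + 5 + 1 + 5 + 5 + 3 + 2 = 24
Load = total / capacity = 24 / 13
= 1.85


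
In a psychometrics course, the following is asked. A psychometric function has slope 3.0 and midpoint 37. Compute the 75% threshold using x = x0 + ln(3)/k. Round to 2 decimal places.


At P = 0.75: 0.75 = 1/(1 + e^(-k*(x-x0)))
Solving: e^(-k*(x-x0)) = 1/3
x = x0 + ln(3)/k
ln(3) = 1.0986
x = 37 + 1.0986/3.0
= 37 + 0.3662
= 37.37


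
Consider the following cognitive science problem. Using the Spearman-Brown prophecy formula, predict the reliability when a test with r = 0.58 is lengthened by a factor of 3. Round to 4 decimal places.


r_new = n*r / (1 + (n-1)*r)
Numerator = 3 * 0.58 = 1.74
Denominator = 1 + 2 * 0.58 = 2.16
r_new = 1.74 / 2.16
= 0.8056


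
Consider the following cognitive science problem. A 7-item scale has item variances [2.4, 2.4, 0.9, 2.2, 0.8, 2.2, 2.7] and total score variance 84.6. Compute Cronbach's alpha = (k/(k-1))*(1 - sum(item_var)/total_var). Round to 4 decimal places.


alpha = (k/(k-1)) * (1 - sum(s_i^2)/s_total^2)
sum(item variances) = 13.6
k/(k-1) = 7/6 = 1.166667
1 - 13.6/84.6 = 1 - 0.160757 = 0.839243
alpha = 1.166667 * 0.839243
= 0.9791


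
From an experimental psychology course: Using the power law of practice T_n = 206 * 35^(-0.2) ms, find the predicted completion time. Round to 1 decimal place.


T_n = 206 * 35^(-0.2)
35^(-0.2) = 0.491119
T_n = 206 * 0.491119
= 101.2 ms


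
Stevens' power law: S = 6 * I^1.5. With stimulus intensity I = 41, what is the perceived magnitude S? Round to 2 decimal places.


S = 6 * 41^1.5
41^1.5 = 262.5281
S = 6 * 262.5281
= 1575.17


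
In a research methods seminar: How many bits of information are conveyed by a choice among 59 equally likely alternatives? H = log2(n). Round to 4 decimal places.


H = log2(n)
H = log2(59)
= 5.8826


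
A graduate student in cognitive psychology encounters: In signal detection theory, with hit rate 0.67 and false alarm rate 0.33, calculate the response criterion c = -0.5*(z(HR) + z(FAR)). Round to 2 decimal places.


c = -0.5 * (z(HR) + z(FAR))
z(0.67) = 0.4399
z(0.33) = -0.4399
c = -0.5 * (0.4399 + -0.4399)
= -0.5 * 0.0
= 0.00


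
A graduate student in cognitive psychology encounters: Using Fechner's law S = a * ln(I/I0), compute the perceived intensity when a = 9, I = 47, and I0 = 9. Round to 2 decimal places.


S = 9 * ln(47/9)
I/I0 = 5.222222
ln(5.222222) = 1.6529
S = 9 * 1.6529
= 14.88


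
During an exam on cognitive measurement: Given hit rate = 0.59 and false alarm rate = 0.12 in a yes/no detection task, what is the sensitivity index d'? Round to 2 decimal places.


d' = z(HR) - z(FAR)
z(0.59) = 0.2275
z(0.12) = -1.175
d' = 0.2275 - -1.175
= 1.40


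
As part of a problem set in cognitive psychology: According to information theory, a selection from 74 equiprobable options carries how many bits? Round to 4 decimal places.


H = log2(n)
H = log2(74)
= 6.2095


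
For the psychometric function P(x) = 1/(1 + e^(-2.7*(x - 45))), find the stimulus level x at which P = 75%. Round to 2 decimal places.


At P = 0.75: 0.75 = 1/(1 + e^(-k*(x-x0)))
Solving: e^(-k*(x-x0)) = 1/3
x = x0 + ln(3)/k
ln(3) = 1.0986
x = 45 + 1.0986/2.7
= 45 + 0.4069
= 45.41


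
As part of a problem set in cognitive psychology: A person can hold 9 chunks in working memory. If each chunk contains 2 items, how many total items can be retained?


Total items = chunks * items_per_chunk
= 9 * 2
= 18


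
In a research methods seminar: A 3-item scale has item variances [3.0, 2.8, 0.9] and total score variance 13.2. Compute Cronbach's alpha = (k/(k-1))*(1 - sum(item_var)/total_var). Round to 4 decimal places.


alpha = (k/(k-1)) * (1 - sum(s_i^2)/s_total^2)
sum(item variances) = 6.7
k/(k-1) = 3/2 = 1.5
1 - 6.7/13.2 = 1 - 0.507576 = 0.492424
alpha = 1.5 * 0.492424
= 0.7386


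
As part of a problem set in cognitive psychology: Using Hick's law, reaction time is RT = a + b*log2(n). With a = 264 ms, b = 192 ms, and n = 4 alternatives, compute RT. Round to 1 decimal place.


RT = 264 + 192 * log2(4)
log2(4) = 2.0
RT = 264 + 192 * 2.0
= 264 + 384.0
= 648.0 ms


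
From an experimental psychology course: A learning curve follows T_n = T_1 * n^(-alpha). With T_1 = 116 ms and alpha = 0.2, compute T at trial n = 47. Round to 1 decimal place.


T_n = 116 * 47^(-0.2)
47^(-0.2) = 0.462999
T_n = 116 * 0.462999
= 53.7 ms


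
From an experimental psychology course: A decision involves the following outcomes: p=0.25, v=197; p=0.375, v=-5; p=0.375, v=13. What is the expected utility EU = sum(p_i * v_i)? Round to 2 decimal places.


EU = sum(p_i * v_i)
0.25 * 197 = 49.25
0.375 * -5 = -1.875
0.375 * 13 = 4.875
EU = 49.25 + -1.875 + 4.875
= 52.25


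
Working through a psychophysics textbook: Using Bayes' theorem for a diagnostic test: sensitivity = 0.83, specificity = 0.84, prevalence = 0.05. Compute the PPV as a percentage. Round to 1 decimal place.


PPV = (sens * prev) / (sens * prev + (1-spec) * (1-prev))
Numerator = 0.83 * 0.05 = 0.0415
P(positive and no disease) = (1 - spec) * (1 - prev) = (1 - 0.84) * (1 - 0.05) = 0.152
Denominator = 0.0415 + 0.152 = 0.1935
PPV = 0.0415 / 0.1935 = 0.21447
As percentage = 21.4


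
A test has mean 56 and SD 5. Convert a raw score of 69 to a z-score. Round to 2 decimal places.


z = (X - mu) / sigma
= (69 - 56) / 5
= 13 / 5
= 2.60


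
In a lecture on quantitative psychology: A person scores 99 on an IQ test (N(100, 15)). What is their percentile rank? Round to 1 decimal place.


z = (IQ - mean) / SD
z = (99 - 100) / 15 = -0.0667
Percentile = Phi(-0.0667) * 100
Phi(-0.0667) = 0.47341
= 47.3


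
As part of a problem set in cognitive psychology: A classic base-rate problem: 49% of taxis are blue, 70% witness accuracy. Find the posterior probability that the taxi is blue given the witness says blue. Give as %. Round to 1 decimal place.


P(blue | says blue) = P(says blue | blue)*P(blue) / [P(says blue | blue)*P(blue) + P(says blue | not blue)*P(not blue)]
Numerator = 0.7 * 0.49 = 0.343
False identification = 0.3 * 0.51 = 0.153
P = 0.343 / (0.343 + 0.153)
= 0.343 / 0.496
As percentage = 69.2


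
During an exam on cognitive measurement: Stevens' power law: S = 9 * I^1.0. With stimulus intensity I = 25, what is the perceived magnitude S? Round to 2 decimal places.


S = 9 * 25^1.0
25^1.0 = 25.0
S = 9 * 25.0
= 225.00


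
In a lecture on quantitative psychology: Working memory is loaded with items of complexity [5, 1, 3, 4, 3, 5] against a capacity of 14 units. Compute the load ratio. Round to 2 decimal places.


Total complexity = 5 + 1 + 3 + 4 + 3 + 5 = 21
Load = total / capacity = 21 / 14
= 1.50


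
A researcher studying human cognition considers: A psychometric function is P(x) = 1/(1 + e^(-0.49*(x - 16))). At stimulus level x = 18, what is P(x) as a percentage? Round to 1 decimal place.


P(x) = 1/(1 + e^(-0.49*(18 - 16)))
Exponent = -0.49 * 2 = -0.98
e^(-0.98) = 0.375311
P = 1/(1 + 0.375311) = 0.727108
Percentage = 72.7


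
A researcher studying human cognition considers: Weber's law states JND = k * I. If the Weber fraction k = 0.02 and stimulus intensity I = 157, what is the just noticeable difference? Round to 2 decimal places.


JND = k * I
JND = 0.02 * 157
= 3.14


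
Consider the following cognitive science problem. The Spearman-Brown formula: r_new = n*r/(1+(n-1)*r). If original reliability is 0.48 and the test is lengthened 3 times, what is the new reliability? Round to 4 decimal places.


r_new = n*r / (1 + (n-1)*r)
Numerator = 3 * 0.48 = 1.44
Denominator = 1 + 2 * 0.48 = 1.96
r_new = 1.44 / 1.96
= 0.7347


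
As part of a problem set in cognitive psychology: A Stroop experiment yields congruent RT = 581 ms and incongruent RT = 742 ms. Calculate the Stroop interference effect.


Stroop effect = RT(incongruent) - RT(congruent)
= 742 - 581
= 161 ms


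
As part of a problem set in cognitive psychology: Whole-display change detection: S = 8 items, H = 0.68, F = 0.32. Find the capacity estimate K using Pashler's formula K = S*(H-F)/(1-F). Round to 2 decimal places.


K = S * (H - F) / (1 - F)
H - F = 0.36
1 - F = 0.68
K = 8 * 0.36 / 0.68
= 4.24


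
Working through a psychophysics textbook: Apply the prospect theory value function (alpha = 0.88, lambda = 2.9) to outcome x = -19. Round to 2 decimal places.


Since x = -19 < 0, use v(x) = -lambda*(-x)^alpha
(-x) = 19
19^0.88 = 13.3445
v(-19) = -2.9 * 13.3445
= -38.70


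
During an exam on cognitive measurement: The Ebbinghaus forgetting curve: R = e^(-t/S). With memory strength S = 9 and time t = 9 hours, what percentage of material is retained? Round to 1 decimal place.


R = e^(-t/S)
-t/S = -9/9 = -1.0
R = e^(-1.0) = 0.367879
Percentage = 0.367879 * 100
= 36.8


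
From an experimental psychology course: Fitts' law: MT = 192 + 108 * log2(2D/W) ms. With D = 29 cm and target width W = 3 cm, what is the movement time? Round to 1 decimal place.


MT = 192 + 108 * log2(2*29/3)
2D/W = 19.333333
log2(19.333333) = 4.273
MT = 192 + 108 * 4.273
= 653.5 ms


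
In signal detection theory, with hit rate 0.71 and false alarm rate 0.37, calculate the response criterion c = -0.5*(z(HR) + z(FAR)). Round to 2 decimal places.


c = -0.5 * (z(HR) + z(FAR))
z(0.71) = 0.5534
z(0.37) = -0.3319
c = -0.5 * (0.5534 + -0.3319)
= -0.5 * 0.2215
= -0.11


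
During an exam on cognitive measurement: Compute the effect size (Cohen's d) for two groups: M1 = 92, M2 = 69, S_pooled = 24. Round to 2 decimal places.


Cohen's d = (M1 - M2) / S_pooled
= (92 - 69) / 24
= 23 / 24
= 0.96


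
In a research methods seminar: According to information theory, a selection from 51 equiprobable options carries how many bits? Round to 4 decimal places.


H = log2(n)
H = log2(51)
= 5.6724


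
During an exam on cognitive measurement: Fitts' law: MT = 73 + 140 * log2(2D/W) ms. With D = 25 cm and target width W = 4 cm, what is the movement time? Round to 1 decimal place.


MT = 73 + 140 * log2(2*25/4)
2D/W = 12.5
log2(12.5) = 3.6439
MT = 73 + 140 * 3.6439
= 583.1 ms


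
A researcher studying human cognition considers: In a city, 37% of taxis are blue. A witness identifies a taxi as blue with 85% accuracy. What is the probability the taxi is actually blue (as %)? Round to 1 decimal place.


P(blue | says blue) = P(says blue | blue)*P(blue) / [P(says blue | blue)*P(blue) + P(says blue | not blue)*P(not blue)]
Numerator = 0.85 * 0.37 = 0.3145
False identification = 0.15 * 0.63 = 0.0945
P = 0.3145 / (0.3145 + 0.0945)
= 0.3145 / 0.409
As percentage = 76.9


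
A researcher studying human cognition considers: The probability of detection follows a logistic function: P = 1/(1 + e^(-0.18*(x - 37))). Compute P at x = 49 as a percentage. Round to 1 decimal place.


P(x) = 1/(1 + e^(-0.18*(49 - 37)))
Exponent = -0.18 * 12 = -2.16
e^(-2.16) = 0.115325
P = 1/(1 + 0.115325) = 0.8966
Percentage = 89.7


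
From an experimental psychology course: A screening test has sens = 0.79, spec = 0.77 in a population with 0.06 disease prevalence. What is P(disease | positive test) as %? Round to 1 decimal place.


PPV = (sens * prev) / (sens * prev + (1-spec) * (1-prev))
Numerator = 0.79 * 0.06 = 0.0474
P(positive and no disease) = (1 - spec) * (1 - prev) = (1 - 0.77) * (1 - 0.06) = 0.2162
Denominator = 0.0474 + 0.2162 = 0.2636
PPV = 0.0474 / 0.2636 = 0.179818
As percentage = 18.0


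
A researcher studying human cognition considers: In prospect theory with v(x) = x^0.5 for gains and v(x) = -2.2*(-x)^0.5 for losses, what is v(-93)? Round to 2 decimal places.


Since x = -93 < 0, use v(x) = -lambda*(-x)^alpha
(-x) = 93
93^0.5 = 9.6437
v(-93) = -2.2 * 9.6437
= -21.22


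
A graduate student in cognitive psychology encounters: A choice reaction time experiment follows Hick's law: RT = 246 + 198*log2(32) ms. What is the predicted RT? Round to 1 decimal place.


RT = 246 + 198 * log2(32)
log2(32) = 5.0
RT = 246 + 198 * 5.0
= 246 + 990.0
= 1236.0 ms


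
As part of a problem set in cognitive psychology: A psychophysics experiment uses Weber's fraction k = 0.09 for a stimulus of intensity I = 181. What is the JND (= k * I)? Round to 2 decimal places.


JND = k * I
JND = 0.09 * 181
= 16.29


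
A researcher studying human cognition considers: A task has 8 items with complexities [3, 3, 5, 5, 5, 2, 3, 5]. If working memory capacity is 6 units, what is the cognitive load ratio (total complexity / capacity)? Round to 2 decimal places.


Total complexity = 3 + 3 + 5 + 5 + 5 + 2 + 3 + 5 = 31
Load = total / capacity = 31 / 6
= 5.17


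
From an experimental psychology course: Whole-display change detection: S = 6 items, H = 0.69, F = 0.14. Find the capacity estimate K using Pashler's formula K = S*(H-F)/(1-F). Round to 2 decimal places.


K = S * (H - F) / (1 - F)
H - F = 0.55
1 - F = 0.86
K = 6 * 0.55 / 0.86
= 3.84


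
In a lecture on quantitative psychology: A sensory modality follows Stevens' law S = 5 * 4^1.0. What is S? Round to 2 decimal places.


S = 5 * 4^1.0
4^1.0 = 4.0
S = 5 * 4.0
= 20.00


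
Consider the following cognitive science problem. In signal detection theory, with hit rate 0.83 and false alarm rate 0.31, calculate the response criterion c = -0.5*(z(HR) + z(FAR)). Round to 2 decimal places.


c = -0.5 * (z(HR) + z(FAR))
z(0.83) = 0.9542
z(0.31) = -0.4959
c = -0.5 * (0.9542 + -0.4959)
= -0.5 * 0.4583
= -0.23
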